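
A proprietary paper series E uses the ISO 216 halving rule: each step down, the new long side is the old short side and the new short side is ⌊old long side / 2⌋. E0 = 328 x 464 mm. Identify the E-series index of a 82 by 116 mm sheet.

E0: 328 × 464 mm
E1: 232 × 328 mm
E2: 164 × 232 mm
E3: 116 × 164 mm
E4: 82 × 116 mm
E5: 58 × 82 mm
→ matches E4.

E4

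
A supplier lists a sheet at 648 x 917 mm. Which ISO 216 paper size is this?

C1 (648 × 917 mm)

Aspect ratio 917/648 ≈ 1.415 — close to the ISO √2 ≈ 1.414.
In the C-series (envelope sizes, between A and B): C1 = 648 × 917 mm.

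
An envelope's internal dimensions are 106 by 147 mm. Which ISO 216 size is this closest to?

A6 (105 × 148 mm)

Aspect ratio 147/106 ≈ 1.387 (ISO target is √2 ≈ 1.414).
In the A-series (A0 area = 1 m²): A6 = 105 × 148 mm.
Off by 2 mm total — nearest standard size.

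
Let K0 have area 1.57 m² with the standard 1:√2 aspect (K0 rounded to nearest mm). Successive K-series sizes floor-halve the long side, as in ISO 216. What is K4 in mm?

263 × 372 mm

Let K0's short side be w mm. w · w√2 = 1.57 m² = 1,570,000 mm², so w ≈ 1053.6 mm and w√2 ≈ 1490.1 mm → K0 = 1054 × 1490 mm.
K1: ⌊1490/2⌋ × 1054 = 745 × 1054 mm
K2: ⌊1054/2⌋ × 745 = 527 × 745 mm
K3: ⌊745/2⌋ × 527 = 372 × 527 mm
K4: ⌊527/2⌋ × 372 = 263 × 372 mm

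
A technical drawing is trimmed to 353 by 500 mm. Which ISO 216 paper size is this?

Aspect ratio 500/353 ≈ 1.416 — close to the ISO √2 ≈ 1.414.
In the B-series (B0 = 1000 × 1414 mm): B3 = 353 × 500 mm.

B3 (353 × 500 mm)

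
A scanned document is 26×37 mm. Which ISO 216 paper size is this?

A10 (26 × 37 mm)

Aspect ratio 37/26 ≈ 1.423 — close to the ISO √2 ≈ 1.414.
In the A-series (A0 area = 1 m²): A10 = 26 × 37 mm.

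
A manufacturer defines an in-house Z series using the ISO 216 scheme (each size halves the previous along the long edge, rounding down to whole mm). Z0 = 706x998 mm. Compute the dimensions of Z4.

176 × 249 mm

Z1: ⌊998/2⌋ × 706 = 499 × 706 mm
Z2: ⌊706/2⌋ × 499 = 353 × 499 mm
Z3: ⌊499/2⌋ × 353 = 249 × 353 mm
Z4: ⌊353/2⌋ × 249 = 176 × 249 mm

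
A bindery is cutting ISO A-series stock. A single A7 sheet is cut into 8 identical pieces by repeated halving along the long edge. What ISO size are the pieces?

A10

8 = 2^3, so 3 halving steps.
A7 → A8 → … → A10 after 3 steps.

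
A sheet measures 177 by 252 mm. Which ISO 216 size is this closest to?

B5 (176 × 250 mm)

Aspect ratio 252/177 ≈ 1.424 — close to the ISO √2 ≈ 1.414.
In the B-series (B0 = 1000 × 1414 mm): B5 = 176 × 250 mm.
Off by 3 mm total — nearest standard size.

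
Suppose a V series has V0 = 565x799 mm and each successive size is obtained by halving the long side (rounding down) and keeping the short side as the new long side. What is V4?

141 × 199 mm

V1: ⌊799/2⌋ × 565 = 399 × 565 mm
V2: ⌊565/2⌋ × 399 = 282 × 399 mm
V3: ⌊399/2⌋ × 282 = 199 × 282 mm
V4: ⌊282/2⌋ × 199 = 141 × 199 mm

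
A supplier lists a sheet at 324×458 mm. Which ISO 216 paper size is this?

Aspect ratio 458/324 ≈ 1.414 — close to the ISO √2 ≈ 1.414.
In the C-series (envelope sizes, between A and B): C3 = 324 × 458 mm.

C3 (324 × 458 mm)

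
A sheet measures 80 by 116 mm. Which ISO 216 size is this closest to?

C7 (81 × 114 mm)

Aspect ratio 116/80 ≈ 1.450 (ISO target is √2 ≈ 1.414).
In the C-series (envelope sizes, between A and B): C7 = 81 × 114 mm.
Off by 3 mm total — nearest standard size.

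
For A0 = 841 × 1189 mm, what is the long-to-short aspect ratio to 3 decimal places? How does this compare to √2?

1.414

1189 / 841 = 1.414
Matches √2 ≈ 1.414 — the ISO 216 defining ratio.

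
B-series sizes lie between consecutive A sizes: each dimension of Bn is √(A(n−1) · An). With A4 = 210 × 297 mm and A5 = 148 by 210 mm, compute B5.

Short side: √(210 · 148) = √31080 ≈ 176.3 → 176 mm
Long side: √(297 · 210) = √62370 ≈ 249.7 → 250 mm

176 × 250 mm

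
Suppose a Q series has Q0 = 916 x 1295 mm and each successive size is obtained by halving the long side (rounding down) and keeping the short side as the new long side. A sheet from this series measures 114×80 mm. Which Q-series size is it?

Q7

Q0: 916 × 1295 mm
Q1: 647 × 916 mm
Q2: 458 × 647 mm
Q3: 323 × 458 mm
Q4: 229 × 323 mm
Q5: 161 × 229 mm
Q6: 114 × 161 mm
Q7: 80 × 114 mm
Q8: 57 × 80 mm
→ matches Q7.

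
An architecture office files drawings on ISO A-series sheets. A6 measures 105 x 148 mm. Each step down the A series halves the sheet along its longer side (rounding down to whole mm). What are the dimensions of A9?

A7: ⌊148/2⌋ × 105 = 74 × 105 mm
A8: ⌊105/2⌋ × 74 = 52 × 74 mm
A9: ⌊74/2⌋ × 52 = 37 × 52 mm

37 × 52 mm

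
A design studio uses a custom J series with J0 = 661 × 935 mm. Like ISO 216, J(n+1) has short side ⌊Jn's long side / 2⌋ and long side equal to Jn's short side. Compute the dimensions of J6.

82 × 116 mm

J1 = 467 × 661 mm (from J0 by 1 halving).
J2: ⌊661/2⌋ × 467 = 330 × 467 mm
J3: ⌊467/2⌋ × 330 = 233 × 330 mm
J4: ⌊330/2⌋ × 233 = 165 × 233 mm
J5: ⌊233/2⌋ × 165 = 116 × 165 mm
J6: ⌊165/2⌋ × 116 = 82 × 116 mm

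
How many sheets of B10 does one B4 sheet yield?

Each ISO step halves the sheet: 1 × B4 → 2 × B5 → 4 × B6 → 8 × B7 → …
From B4 to B10 is 6 halving steps: 2^6 = 64.

64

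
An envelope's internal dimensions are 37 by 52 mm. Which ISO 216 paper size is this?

A9 (37 × 52 mm)

Aspect ratio 52/37 ≈ 1.405 — close to the ISO √2 ≈ 1.414.
In the A-series (A0 area = 1 m²): A9 = 37 × 52 mm.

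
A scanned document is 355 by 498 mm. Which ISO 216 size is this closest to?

Aspect ratio 498/355 ≈ 1.403 — close to the ISO √2 ≈ 1.414.
In the B-series (B0 = 1000 × 1414 mm): B3 = 353 × 500 mm.
Off by 4 mm total — nearest standard size.

B3 (353 × 500 mm)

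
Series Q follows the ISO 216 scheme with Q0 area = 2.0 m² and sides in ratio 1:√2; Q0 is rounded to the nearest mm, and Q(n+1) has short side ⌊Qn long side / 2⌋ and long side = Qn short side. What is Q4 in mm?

Let Q0's short side be w mm. w · w√2 = 2.0 m² = 2,000,000 mm², so w ≈ 1189.2 mm and w√2 ≈ 1681.8 mm → Q0 = 1189 × 1682 mm.
Q1: ⌊1682/2⌋ × 1189 = 841 × 1189 mm
Q2: ⌊1189/2⌋ × 841 = 594 × 841 mm
Q3: ⌊841/2⌋ × 594 = 420 × 594 mm
Q4: ⌊594/2⌋ × 420 = 297 × 420 mm

297 × 420 mm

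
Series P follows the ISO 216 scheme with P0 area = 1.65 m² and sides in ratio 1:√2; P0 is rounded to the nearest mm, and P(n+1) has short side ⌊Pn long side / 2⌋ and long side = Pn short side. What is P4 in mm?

Let P0's short side be w mm. w · w√2 = 1.65 m² = 1,650,000 mm², so w ≈ 1080.2 mm and w√2 ≈ 1527.6 mm → P0 = 1080 × 1528 mm.
P1: ⌊1528/2⌋ × 1080 = 764 × 1080 mm
P2: ⌊1080/2⌋ × 764 = 540 × 764 mm
P3: ⌊764/2⌋ × 540 = 382 × 540 mm
P4: ⌊540/2⌋ × 382 = 270 × 382 mm

270 × 382 mm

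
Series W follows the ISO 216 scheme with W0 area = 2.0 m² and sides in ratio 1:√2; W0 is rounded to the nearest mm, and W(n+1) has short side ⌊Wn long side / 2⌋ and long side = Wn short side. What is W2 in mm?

Let W0's short side be w mm. w · w√2 = 2.0 m² = 2,000,000 mm², so w ≈ 1189.2 mm and w√2 ≈ 1681.8 mm → W0 = 1189 × 1682 mm.
W1: ⌊1682/2⌋ × 1189 = 841 × 1189 mm
W2: ⌊1189/2⌋ × 841 = 594 × 841 mm

594 × 841 mm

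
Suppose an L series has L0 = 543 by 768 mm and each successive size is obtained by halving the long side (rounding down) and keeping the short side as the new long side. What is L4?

135 × 192 mm

L1: ⌊768/2⌋ × 543 = 384 × 543 mm
L2: ⌊543/2⌋ × 384 = 271 × 384 mm
L3: ⌊384/2⌋ × 271 = 192 × 271 mm
L4: ⌊271/2⌋ × 192 = 135 × 192 mm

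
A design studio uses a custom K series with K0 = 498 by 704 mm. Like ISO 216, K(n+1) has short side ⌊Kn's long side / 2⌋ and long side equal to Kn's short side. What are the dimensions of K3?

176 × 249 mm

K1: ⌊704/2⌋ × 498 = 352 × 498 mm
K2: ⌊498/2⌋ × 352 = 249 × 352 mm
K3: ⌊352/2⌋ × 249 = 176 × 249 mm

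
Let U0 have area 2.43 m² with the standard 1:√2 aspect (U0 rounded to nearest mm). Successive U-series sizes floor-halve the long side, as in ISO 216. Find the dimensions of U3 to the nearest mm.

463 × 655 mm

Let U0's short side be w mm. w · w√2 = 2.43 m² = 2,430,000 mm², so w ≈ 1310.8 mm and w√2 ≈ 1853.8 mm → U0 = 1311 × 1854 mm.
U1: ⌊1854/2⌋ × 1311 = 927 × 1311 mm
U2: ⌊1311/2⌋ × 927 = 655 × 927 mm
U3: ⌊927/2⌋ × 655 = 463 × 655 mm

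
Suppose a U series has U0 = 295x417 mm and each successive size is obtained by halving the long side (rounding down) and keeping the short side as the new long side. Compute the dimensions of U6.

U1: ⌊417/2⌋ × 295 = 208 × 295 mm
U2: ⌊295/2⌋ × 208 = 147 × 208 mm
U3: ⌊208/2⌋ × 147 = 104 × 147 mm
U4: ⌊147/2⌋ × 104 = 73 × 104 mm
U5: ⌊104/2⌋ × 73 = 52 × 73 mm
U6: ⌊73/2⌋ × 52 = 36 × 52 mm

36 × 52 mm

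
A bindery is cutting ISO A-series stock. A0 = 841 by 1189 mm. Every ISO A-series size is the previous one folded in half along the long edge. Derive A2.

420 × 594 mm

A1: ⌊1189/2⌋ × 841 = 594 × 841 mm
A2: ⌊841/2⌋ × 594 = 420 × 594 mm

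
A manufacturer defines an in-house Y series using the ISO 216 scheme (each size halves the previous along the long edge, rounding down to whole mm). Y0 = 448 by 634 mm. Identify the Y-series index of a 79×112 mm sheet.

Y0: 448 × 634 mm
Y1: 317 × 448 mm
Y2: 224 × 317 mm
Y3: 158 × 224 mm
Y4: 112 × 158 mm
Y5: 79 × 112 mm
Y6: 56 × 79 mm
→ matches Y5.

Y5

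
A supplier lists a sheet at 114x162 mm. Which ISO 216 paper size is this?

Aspect ratio 162/114 ≈ 1.421 — close to the ISO √2 ≈ 1.414.
In the C-series (envelope sizes, between A and B): C6 = 114 × 162 mm.

C6 (114 × 162 mm)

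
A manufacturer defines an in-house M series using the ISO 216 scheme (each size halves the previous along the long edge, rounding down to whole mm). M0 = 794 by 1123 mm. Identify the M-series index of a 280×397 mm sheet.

M3

M0: 794 × 1123 mm
M1: 561 × 794 mm
M2: 397 × 561 mm
M3: 280 × 397 mm
M4: 198 × 280 mm
→ matches M3.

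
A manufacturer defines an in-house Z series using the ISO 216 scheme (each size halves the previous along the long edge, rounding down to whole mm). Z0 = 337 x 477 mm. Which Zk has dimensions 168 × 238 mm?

Z2

Z0: 337 × 477 mm
Z1: 238 × 337 mm
Z2: 168 × 238 mm
Z3: 119 × 168 mm
→ matches Z2.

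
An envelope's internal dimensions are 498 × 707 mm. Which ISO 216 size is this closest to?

B2 (500 × 707 mm)

Aspect ratio 707/498 ≈ 1.420 — close to the ISO √2 ≈ 1.414.
In the B-series (B0 = 1000 × 1414 mm): B2 = 500 × 707 mm.
Off by 2 mm total — nearest standard size.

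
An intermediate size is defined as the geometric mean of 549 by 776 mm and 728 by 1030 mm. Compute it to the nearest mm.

Short side: √(549 · 728) = √399672 ≈ 632.2 → 632 mm
Long side: √(776 · 1030) = √799280 ≈ 894.0 → 894 mm

632 × 894 mm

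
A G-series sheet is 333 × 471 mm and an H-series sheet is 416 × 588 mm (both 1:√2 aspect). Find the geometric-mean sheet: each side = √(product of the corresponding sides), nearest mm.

Short side: √(333 · 416) = √138528 ≈ 372.2 → 372 mm
Long side: √(471 · 588) = √276948 ≈ 526.3 → 526 mm

372 × 526 mm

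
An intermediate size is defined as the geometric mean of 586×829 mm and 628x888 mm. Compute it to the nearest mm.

607 × 858 mm

Short side: √(586 · 628) = √368008 ≈ 606.6 → 607 mm
Long side: √(829 · 888) = √736152 ≈ 858.0 → 858 mm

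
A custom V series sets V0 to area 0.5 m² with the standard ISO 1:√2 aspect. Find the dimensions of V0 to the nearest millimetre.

Let the short side be w mm. Then w · w√2 = 0.5 m² = 500,000 mm².
w² = 500,000/√2, so w ≈ 594.6 mm; long side = w√2 ≈ 840.9 mm.

595 × 841 mm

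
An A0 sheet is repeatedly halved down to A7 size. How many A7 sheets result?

128

Each ISO step halves the sheet: 1 × A0 → 2 × A1 → 4 × A2 → 8 × A3 → …
From A0 to A7 is 7 halving steps: 2^7 = 128.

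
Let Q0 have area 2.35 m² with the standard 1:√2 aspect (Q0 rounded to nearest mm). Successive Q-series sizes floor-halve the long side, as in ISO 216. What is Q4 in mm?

322 × 455 mm

Let Q0's short side be w mm. w · w√2 = 2.35 m² = 2,350,000 mm², so w ≈ 1289.1 mm and w√2 ≈ 1823.0 mm → Q0 = 1289 × 1823 mm.
Q1: ⌊1823/2⌋ × 1289 = 911 × 1289 mm
Q2: ⌊1289/2⌋ × 911 = 644 × 911 mm
Q3: ⌊911/2⌋ × 644 = 455 × 644 mm
Q4: ⌊644/2⌋ × 455 = 322 × 455 mm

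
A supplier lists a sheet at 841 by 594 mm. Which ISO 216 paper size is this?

Aspect ratio 841/594 ≈ 1.416 — close to the ISO √2 ≈ 1.414.
In the A-series (A0 area = 1 m²): A1 = 594 × 841 mm.

A1 (594 × 841 mm)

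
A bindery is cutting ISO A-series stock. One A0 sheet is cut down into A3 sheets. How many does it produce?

8

A0 = 841 × 1189 mm; A3 = 297 × 420 mm.
Each halving step doubles the count; 3 steps from A0 to A3.
2^3 = 8.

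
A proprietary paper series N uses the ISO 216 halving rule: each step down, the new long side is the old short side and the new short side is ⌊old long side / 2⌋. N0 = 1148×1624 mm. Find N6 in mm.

143 × 203 mm

N1 = 812 × 1148 mm (from N0 by 1 halving).
N2: ⌊1148/2⌋ × 812 = 574 × 812 mm
N3: ⌊812/2⌋ × 574 = 406 × 574 mm
N4: ⌊574/2⌋ × 406 = 287 × 406 mm
N5: ⌊406/2⌋ × 287 = 203 × 287 mm
N6: ⌊287/2⌋ × 203 = 143 × 203 mm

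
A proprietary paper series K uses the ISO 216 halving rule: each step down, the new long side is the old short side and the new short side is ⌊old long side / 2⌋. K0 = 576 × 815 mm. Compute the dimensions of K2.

288 × 407 mm

K1: ⌊815/2⌋ × 576 = 407 × 576 mm
K2: ⌊576/2⌋ × 407 = 288 × 407 mm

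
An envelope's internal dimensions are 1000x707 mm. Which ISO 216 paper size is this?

B1 (707 × 1000 mm)

Aspect ratio 1000/707 ≈ 1.414 — close to the ISO √2 ≈ 1.414.
In the B-series (B0 = 1000 × 1414 mm): B1 = 707 × 1000 mm.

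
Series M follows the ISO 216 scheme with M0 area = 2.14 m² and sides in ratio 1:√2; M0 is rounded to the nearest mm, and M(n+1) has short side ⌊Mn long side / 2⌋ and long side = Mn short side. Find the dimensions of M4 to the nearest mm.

307 × 435 mm

Let M0's short side be w mm. w · w√2 = 2.14 m² = 2,140,000 mm², so w ≈ 1230.1 mm and w√2 ≈ 1739.7 mm → M0 = 1230 × 1740 mm.
M1: ⌊1740/2⌋ × 1230 = 870 × 1230 mm
M2: ⌊1230/2⌋ × 870 = 615 × 870 mm
M3: ⌊870/2⌋ × 615 = 435 × 615 mm
M4: ⌊615/2⌋ × 435 = 307 × 435 mm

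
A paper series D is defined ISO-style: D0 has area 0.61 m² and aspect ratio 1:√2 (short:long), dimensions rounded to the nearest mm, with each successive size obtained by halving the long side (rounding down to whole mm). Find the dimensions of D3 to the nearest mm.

232 × 328 mm

Let D0's short side be w mm. w · w√2 = 0.61 m² = 610,000 mm², so w ≈ 656.8 mm and w√2 ≈ 928.8 mm → D0 = 657 × 929 mm.
D1: ⌊929/2⌋ × 657 = 464 × 657 mm
D2: ⌊657/2⌋ × 464 = 328 × 464 mm
D3: ⌊464/2⌋ × 328 = 232 × 328 mm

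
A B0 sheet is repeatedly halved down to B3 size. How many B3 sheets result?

8

Each ISO step halves the sheet: 1 × B0 → 2 × B1 → 4 × B2 → 8 × B3
From B0 to B3 is 3 halving steps: 2^3 = 8.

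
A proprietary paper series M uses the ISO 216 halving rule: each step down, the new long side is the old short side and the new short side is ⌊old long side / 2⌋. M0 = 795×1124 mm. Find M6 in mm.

M1 = 562 × 795 mm (from M0 by 1 halving).
M2: ⌊795/2⌋ × 562 = 397 × 562 mm
M3: ⌊562/2⌋ × 397 = 281 × 397 mm
M4: ⌊397/2⌋ × 281 = 198 × 281 mm
M5: ⌊281/2⌋ × 198 = 140 × 198 mm
M6: ⌊198/2⌋ × 140 = 99 × 140 mm

99 × 140 mm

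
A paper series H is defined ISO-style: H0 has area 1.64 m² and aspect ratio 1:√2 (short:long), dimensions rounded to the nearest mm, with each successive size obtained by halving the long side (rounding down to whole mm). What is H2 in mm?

538 × 761 mm

Let H0's short side be w mm. w · w√2 = 1.64 m² = 1,640,000 mm², so w ≈ 1076.9 mm and w√2 ≈ 1522.9 mm → H0 = 1077 × 1523 mm.
H1: ⌊1523/2⌋ × 1077 = 761 × 1077 mm
H2: ⌊1077/2⌋ × 761 = 538 × 761 mm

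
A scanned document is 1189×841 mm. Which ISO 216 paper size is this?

A0 (841 × 1189 mm)

Aspect ratio 1189/841 ≈ 1.414 — close to the ISO √2 ≈ 1.414.
In the A-series (A0 area = 1 m²): A0 = 841 × 1189 mm.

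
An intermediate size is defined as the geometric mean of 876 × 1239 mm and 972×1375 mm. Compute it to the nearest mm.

923 × 1305 mm

Short side: √(876 · 972) = √851472 ≈ 922.8 → 923 mm
Long side: √(1239 · 1375) = √1703625 ≈ 1305.2 → 1305 mm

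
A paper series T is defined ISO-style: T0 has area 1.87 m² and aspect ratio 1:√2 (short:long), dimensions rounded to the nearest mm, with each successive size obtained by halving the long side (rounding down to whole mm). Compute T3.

406 × 575 mm

Let T0's short side be w mm. w · w√2 = 1.87 m² = 1,870,000 mm², so w ≈ 1149.9 mm and w√2 ≈ 1626.2 mm → T0 = 1150 × 1626 mm.
T1: ⌊1626/2⌋ × 1150 = 813 × 1150 mm
T2: ⌊1150/2⌋ × 813 = 575 × 813 mm
T3: ⌊813/2⌋ × 575 = 406 × 575 mm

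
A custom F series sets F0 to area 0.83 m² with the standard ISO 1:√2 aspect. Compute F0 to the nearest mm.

Let the short side be w mm. Then w · w√2 = 0.83 m² = 830,000 mm².
w² = 830,000/√2, so w ≈ 766.1 mm; long side = w√2 ≈ 1083.4 mm.

766 × 1083 mm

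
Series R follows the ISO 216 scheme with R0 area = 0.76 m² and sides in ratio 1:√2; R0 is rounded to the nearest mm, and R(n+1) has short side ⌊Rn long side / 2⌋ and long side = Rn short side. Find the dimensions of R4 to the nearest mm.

Let R0's short side be w mm. w · w√2 = 0.76 m² = 760,000 mm², so w ≈ 733.1 mm and w√2 ≈ 1036.7 mm → R0 = 733 × 1037 mm.
R1: ⌊1037/2⌋ × 733 = 518 × 733 mm
R2: ⌊733/2⌋ × 518 = 366 × 518 mm
R3: ⌊518/2⌋ × 366 = 259 × 366 mm
R4: ⌊366/2⌋ × 259 = 183 × 259 mm

183 × 259 mm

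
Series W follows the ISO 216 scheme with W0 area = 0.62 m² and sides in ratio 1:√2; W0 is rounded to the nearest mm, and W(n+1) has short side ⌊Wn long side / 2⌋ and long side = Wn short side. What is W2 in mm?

331 × 468 mm

Let W0's short side be w mm. w · w√2 = 0.62 m² = 620,000 mm², so w ≈ 662.1 mm and w√2 ≈ 936.4 mm → W0 = 662 × 936 mm.
W1: ⌊936/2⌋ × 662 = 468 × 662 mm
W2: ⌊662/2⌋ × 468 = 331 × 468 mm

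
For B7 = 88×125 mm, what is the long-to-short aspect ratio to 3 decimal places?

1.420

125 / 88 = 1.420
ISO 216 targets √2 ≈ 1.414; the +0.006 deviation is from mm rounding.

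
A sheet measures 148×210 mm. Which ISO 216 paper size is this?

A5 (148 × 210 mm)

Aspect ratio 210/148 ≈ 1.419 — close to the ISO √2 ≈ 1.414.
In the A-series (A0 area = 1 m²): A5 = 148 × 210 mm.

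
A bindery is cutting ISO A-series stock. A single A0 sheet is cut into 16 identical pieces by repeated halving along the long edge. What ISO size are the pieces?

A4

16 = 2^4, so 4 halving steps.
A0 → A1 → … → A4 after 4 steps.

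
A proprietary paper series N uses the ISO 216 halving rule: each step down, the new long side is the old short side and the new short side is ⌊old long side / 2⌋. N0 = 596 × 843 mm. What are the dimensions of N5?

N1 = 421 × 596 mm (from N0 by 1 halving).
N2: ⌊596/2⌋ × 421 = 298 × 421 mm
N3: ⌊421/2⌋ × 298 = 210 × 298 mm
N4: ⌊298/2⌋ × 210 = 149 × 210 mm
N5: ⌊210/2⌋ × 149 = 105 × 149 mm

105 × 149 mm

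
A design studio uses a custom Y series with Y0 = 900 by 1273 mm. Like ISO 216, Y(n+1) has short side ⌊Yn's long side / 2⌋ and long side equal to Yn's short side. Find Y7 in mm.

Y1 = 636 × 900 mm (from Y0 by 1 halving).
Y2: ⌊900/2⌋ × 636 = 450 × 636 mm
Y3: ⌊636/2⌋ × 450 = 318 × 450 mm
Y4: ⌊450/2⌋ × 318 = 225 × 318 mm
Y5: ⌊318/2⌋ × 225 = 159 × 225 mm
Y6: ⌊225/2⌋ × 159 = 112 × 159 mm
Y7: ⌊159/2⌋ × 112 = 79 × 112 mm

79 × 112 mm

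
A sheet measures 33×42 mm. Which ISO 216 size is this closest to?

B10 (31 × 44 mm)

Aspect ratio 42/33 ≈ 1.273 (ISO target is √2 ≈ 1.414).
In the B-series (B0 = 1000 × 1414 mm): B10 = 31 × 44 mm.
Off by 4 mm total — nearest standard size.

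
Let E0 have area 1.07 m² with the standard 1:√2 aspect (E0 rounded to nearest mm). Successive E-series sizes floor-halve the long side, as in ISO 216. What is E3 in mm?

Let E0's short side be w mm. w · w√2 = 1.07 m² = 1,070,000 mm², so w ≈ 869.8 mm and w√2 ≈ 1230.1 mm → E0 = 870 × 1230 mm.
E1: ⌊1230/2⌋ × 870 = 615 × 870 mm
E2: ⌊870/2⌋ × 615 = 435 × 615 mm
E3: ⌊615/2⌋ × 435 = 307 × 435 mm

307 × 435 mm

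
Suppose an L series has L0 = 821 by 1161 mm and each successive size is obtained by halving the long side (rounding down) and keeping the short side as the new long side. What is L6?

102 × 145 mm

L1 = 580 × 821 mm (from L0 by 1 halving).
L2: ⌊821/2⌋ × 580 = 410 × 580 mm
L3: ⌊580/2⌋ × 410 = 290 × 410 mm
L4: ⌊410/2⌋ × 290 = 205 × 290 mm
L5: ⌊290/2⌋ × 205 = 145 × 205 mm
L6: ⌊205/2⌋ × 145 = 102 × 145 mm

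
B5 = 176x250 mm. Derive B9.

44 × 62 mm

B6: ⌊250/2⌋ × 176 = 125 × 176 mm
B7: ⌊176/2⌋ × 125 = 88 × 125 mm
B8: ⌊125/2⌋ × 88 = 62 × 88 mm
B9: ⌊88/2⌋ × 62 = 44 × 62 mm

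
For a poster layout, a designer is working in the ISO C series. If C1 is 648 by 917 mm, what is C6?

114 × 162 mm

C2: ⌊917/2⌋ × 648 = 458 × 648 mm
C3: ⌊648/2⌋ × 458 = 324 × 458 mm
C4: ⌊458/2⌋ × 324 = 229 × 324 mm
C5: ⌊324/2⌋ × 229 = 162 × 229 mm
C6: ⌊229/2⌋ × 162 = 114 × 162 mm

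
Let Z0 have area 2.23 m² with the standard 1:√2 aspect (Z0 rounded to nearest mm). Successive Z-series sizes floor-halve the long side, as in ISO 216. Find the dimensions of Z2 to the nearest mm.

Let Z0's short side be w mm. w · w√2 = 2.23 m² = 2,230,000 mm², so w ≈ 1255.7 mm and w√2 ≈ 1775.9 mm → Z0 = 1256 × 1776 mm.
Z1: ⌊1776/2⌋ × 1256 = 888 × 1256 mm
Z2: ⌊1256/2⌋ × 888 = 628 × 888 mm

628 × 888 mm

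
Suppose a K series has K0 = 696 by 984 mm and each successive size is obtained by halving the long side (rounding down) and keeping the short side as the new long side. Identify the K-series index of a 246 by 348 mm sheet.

K0: 696 × 984 mm
K1: 492 × 696 mm
K2: 348 × 492 mm
K3: 246 × 348 mm
K4: 174 × 246 mm
→ matches K3.

K3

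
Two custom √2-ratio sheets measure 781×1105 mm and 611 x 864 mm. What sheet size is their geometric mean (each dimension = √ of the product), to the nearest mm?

Short side: √(781 · 611) = √477191 ≈ 690.8 → 691 mm
Long side: √(1105 · 864) = √954720 ≈ 977.1 → 977 mm

691 × 977 mm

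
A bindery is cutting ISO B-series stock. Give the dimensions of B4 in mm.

B0 = 1000 × 1414 mm (B0 has a 1000 mm short side, aspect 1:√2).
B1: ⌊1414/2⌋ × 1000 = 707 × 1000 mm
B2: ⌊1000/2⌋ × 707 = 500 × 707 mm
B3: ⌊707/2⌋ × 500 = 353 × 500 mm
B4: ⌊500/2⌋ × 353 = 250 × 353 mm

250 × 353 mm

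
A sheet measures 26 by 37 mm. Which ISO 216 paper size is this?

A10 (26 × 37 mm)

Aspect ratio 37/26 ≈ 1.423 — close to the ISO √2 ≈ 1.414.
In the A-series (A0 area = 1 m²): A10 = 26 × 37 mm.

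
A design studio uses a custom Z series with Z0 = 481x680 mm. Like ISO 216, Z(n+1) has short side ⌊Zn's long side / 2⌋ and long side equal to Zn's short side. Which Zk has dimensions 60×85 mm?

Z0: 481 × 680 mm
Z1: 340 × 481 mm
Z2: 240 × 340 mm
Z3: 170 × 240 mm
Z4: 120 × 170 mm
Z5: 85 × 120 mm
Z6: 60 × 85 mm
Z7: 42 × 60 mm
→ matches Z6.

Z6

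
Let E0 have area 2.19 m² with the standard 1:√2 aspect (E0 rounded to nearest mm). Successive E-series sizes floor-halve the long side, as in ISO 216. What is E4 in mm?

Let E0's short side be w mm. w · w√2 = 2.19 m² = 2,190,000 mm², so w ≈ 1244.4 mm and w√2 ≈ 1759.9 mm → E0 = 1244 × 1760 mm.
E1: ⌊1760/2⌋ × 1244 = 880 × 1244 mm
E2: ⌊1244/2⌋ × 880 = 622 × 880 mm
E3: ⌊880/2⌋ × 622 = 440 × 622 mm
E4: ⌊622/2⌋ × 440 = 311 × 440 mm

311 × 440 mm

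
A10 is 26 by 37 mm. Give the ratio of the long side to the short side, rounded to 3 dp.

1.423

37 / 26 = 1.423
ISO 216 targets √2 ≈ 1.414; the +0.009 deviation is from mm rounding.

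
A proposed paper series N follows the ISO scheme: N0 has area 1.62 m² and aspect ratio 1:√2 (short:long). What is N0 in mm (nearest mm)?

Let the short side be w mm. Then w · w√2 = 1.62 m² = 1,620,000 mm².
w² = 1,620,000/√2, so w ≈ 1070.3 mm; long side = w√2 ≈ 1513.6 mm.

1070 × 1514 mm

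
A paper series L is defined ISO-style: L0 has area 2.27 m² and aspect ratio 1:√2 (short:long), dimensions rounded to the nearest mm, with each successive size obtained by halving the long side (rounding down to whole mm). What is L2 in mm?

Let L0's short side be w mm. w · w√2 = 2.27 m² = 2,270,000 mm², so w ≈ 1266.9 mm and w√2 ≈ 1791.7 mm → L0 = 1267 × 1792 mm.
L1: ⌊1792/2⌋ × 1267 = 896 × 1267 mm
L2: ⌊1267/2⌋ × 896 = 633 × 896 mm

633 × 896 mm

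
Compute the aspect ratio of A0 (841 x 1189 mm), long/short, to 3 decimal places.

1.414

1189 / 841 = 1.414
Matches √2 ≈ 1.414 — the ISO 216 defining ratio.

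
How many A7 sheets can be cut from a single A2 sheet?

32

A2 = 420 × 594 mm; A7 = 74 × 105 mm.
Each halving step doubles the count; 5 steps from A2 to A7.
2^5 = 32.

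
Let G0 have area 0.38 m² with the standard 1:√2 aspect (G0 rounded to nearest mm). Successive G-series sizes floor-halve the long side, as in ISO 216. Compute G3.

Let G0's short side be w mm. w · w√2 = 0.38 m² = 380,000 mm², so w ≈ 518.4 mm and w√2 ≈ 733.1 mm → G0 = 518 × 733 mm.
G1: ⌊733/2⌋ × 518 = 366 × 518 mm
G2: ⌊518/2⌋ × 366 = 259 × 366 mm
G3: ⌊366/2⌋ × 259 = 183 × 259 mm

183 × 259 mm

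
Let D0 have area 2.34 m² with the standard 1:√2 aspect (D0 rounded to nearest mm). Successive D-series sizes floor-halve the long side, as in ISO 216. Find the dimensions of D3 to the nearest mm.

454 × 643 mm

Let D0's short side be w mm. w · w√2 = 2.34 m² = 2,340,000 mm², so w ≈ 1286.3 mm and w√2 ≈ 1819.1 mm → D0 = 1286 × 1819 mm.
D1: ⌊1819/2⌋ × 1286 = 909 × 1286 mm
D2: ⌊1286/2⌋ × 909 = 643 × 909 mm
D3: ⌊909/2⌋ × 643 = 454 × 643 mm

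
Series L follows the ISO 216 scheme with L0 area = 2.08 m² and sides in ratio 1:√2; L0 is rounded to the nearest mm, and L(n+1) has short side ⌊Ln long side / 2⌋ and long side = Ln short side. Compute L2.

606 × 857 mm

Let L0's short side be w mm. w · w√2 = 2.08 m² = 2,080,000 mm², so w ≈ 1212.8 mm and w√2 ≈ 1715.1 mm → L0 = 1213 × 1715 mm.
L1: ⌊1715/2⌋ × 1213 = 857 × 1213 mm
L2: ⌊1213/2⌋ × 857 = 606 × 857 mm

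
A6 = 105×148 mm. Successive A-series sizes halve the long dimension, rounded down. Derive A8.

A7: ⌊148/2⌋ × 105 = 74 × 105 mm
A8: ⌊105/2⌋ × 74 = 52 × 74 mm

52 × 74 mm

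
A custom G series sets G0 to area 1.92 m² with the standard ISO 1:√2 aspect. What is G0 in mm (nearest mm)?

1165 × 1648 mm

Let the short side be w mm. Then w · w√2 = 1.92 m² = 1,920,000 mm².
w² = 1,920,000/√2, so w ≈ 1165.2 mm; long side = w√2 ≈ 1647.8 mm.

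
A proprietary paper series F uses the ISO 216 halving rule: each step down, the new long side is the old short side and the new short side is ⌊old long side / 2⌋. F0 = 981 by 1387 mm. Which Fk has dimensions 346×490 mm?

F0: 981 × 1387 mm
F1: 693 × 981 mm
F2: 490 × 693 mm
F3: 346 × 490 mm
F4: 245 × 346 mm
→ matches F3.

F3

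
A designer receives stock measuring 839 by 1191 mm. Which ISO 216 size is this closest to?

Aspect ratio 1191/839 ≈ 1.420 — close to the ISO √2 ≈ 1.414.
In the A-series (A0 area = 1 m²): A0 = 841 × 1189 mm.
Off by 4 mm total — nearest standard size.

A0 (841 × 1189 mm)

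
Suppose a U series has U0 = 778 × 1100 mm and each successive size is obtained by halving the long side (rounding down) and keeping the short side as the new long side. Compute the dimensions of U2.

U1: ⌊1100/2⌋ × 778 = 550 × 778 mm
U2: ⌊778/2⌋ × 550 = 389 × 550 mm

389 × 550 mm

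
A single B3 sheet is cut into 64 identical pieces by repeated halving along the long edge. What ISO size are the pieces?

64 = 2^6, so 6 halving steps.
B3 → B4 → … → B9 after 6 steps.

B9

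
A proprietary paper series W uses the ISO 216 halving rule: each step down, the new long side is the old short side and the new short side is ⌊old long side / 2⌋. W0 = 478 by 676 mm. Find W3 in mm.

W1: ⌊676/2⌋ × 478 = 338 × 478 mm
W2: ⌊478/2⌋ × 338 = 239 × 338 mm
W3: ⌊338/2⌋ × 239 = 169 × 239 mm

169 × 239 mm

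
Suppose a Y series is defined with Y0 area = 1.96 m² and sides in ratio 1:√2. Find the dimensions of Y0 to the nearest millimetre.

1177 × 1665 mm

Let the short side be w mm. Then w · w√2 = 1.96 m² = 1,960,000 mm².
w² = 1,960,000/√2, so w ≈ 1177.3 mm; long side = w√2 ≈ 1664.9 mm.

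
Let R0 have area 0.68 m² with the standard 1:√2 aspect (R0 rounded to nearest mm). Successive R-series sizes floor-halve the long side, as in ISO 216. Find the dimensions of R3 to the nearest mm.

Let R0's short side be w mm. w · w√2 = 0.68 m² = 680,000 mm², so w ≈ 693.4 mm and w√2 ≈ 980.6 mm → R0 = 693 × 981 mm.
R1: ⌊981/2⌋ × 693 = 490 × 693 mm
R2: ⌊693/2⌋ × 490 = 346 × 490 mm
R3: ⌊490/2⌋ × 346 = 245 × 346 mm

245 × 346 mm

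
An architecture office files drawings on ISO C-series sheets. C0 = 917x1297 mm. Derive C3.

324 × 458 mm

C1: ⌊1297/2⌋ × 917 = 648 × 917 mm
C2: ⌊917/2⌋ × 648 = 458 × 648 mm
C3: ⌊648/2⌋ × 458 = 324 × 458 mm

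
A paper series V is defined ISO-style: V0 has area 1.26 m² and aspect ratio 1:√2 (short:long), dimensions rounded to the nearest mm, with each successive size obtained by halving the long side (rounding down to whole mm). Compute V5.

166 × 236 mm

Let V0's short side be w mm. w · w√2 = 1.26 m² = 1,260,000 mm², so w ≈ 943.9 mm and w√2 ≈ 1334.9 mm → V0 = 944 × 1335 mm.
V1: ⌊1335/2⌋ × 944 = 667 × 944 mm
V2: ⌊944/2⌋ × 667 = 472 × 667 mm
V3: ⌊667/2⌋ × 472 = 333 × 472 mm
V4: ⌊472/2⌋ × 333 = 236 × 333 mm
V5: ⌊333/2⌋ × 236 = 166 × 236 mm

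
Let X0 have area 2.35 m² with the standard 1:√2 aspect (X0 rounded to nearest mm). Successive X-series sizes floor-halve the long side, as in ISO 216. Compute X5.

Let X0's short side be w mm. w · w√2 = 2.35 m² = 2,350,000 mm², so w ≈ 1289.1 mm and w√2 ≈ 1823.0 mm → X0 = 1289 × 1823 mm.
X1: ⌊1823/2⌋ × 1289 = 911 × 1289 mm
X2: ⌊1289/2⌋ × 911 = 644 × 911 mm
X3: ⌊911/2⌋ × 644 = 455 × 644 mm
X4: ⌊644/2⌋ × 455 = 322 × 455 mm
X5: ⌊455/2⌋ × 322 = 227 × 322 mm

227 × 322 mm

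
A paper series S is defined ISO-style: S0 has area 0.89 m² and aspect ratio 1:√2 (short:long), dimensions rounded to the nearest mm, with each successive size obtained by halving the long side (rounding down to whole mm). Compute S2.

Let S0's short side be w mm. w · w√2 = 0.89 m² = 890,000 mm², so w ≈ 793.3 mm and w√2 ≈ 1121.9 mm → S0 = 793 × 1122 mm.
S1: ⌊1122/2⌋ × 793 = 561 × 793 mm
S2: ⌊793/2⌋ × 561 = 396 × 561 mm

396 × 561 mm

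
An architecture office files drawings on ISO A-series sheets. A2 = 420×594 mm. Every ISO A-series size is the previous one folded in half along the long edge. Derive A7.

A3: ⌊594/2⌋ × 420 = 297 × 420 mm
A4: ⌊420/2⌋ × 297 = 210 × 297 mm
A5: ⌊297/2⌋ × 210 = 148 × 210 mm
A6: ⌊210/2⌋ × 148 = 105 × 148 mm
A7: ⌊148/2⌋ × 105 = 74 × 105 mm

74 × 105 mm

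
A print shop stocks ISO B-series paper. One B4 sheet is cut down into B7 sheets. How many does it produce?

8

Each ISO step halves the sheet: 1 × B4 → 2 × B5 → 4 × B6 → 8 × B7
From B4 to B7 is 3 halving steps: 2^3 = 8.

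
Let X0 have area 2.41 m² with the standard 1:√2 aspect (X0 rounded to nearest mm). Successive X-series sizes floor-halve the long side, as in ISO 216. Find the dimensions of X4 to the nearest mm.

326 × 461 mm

Let X0's short side be w mm. w · w√2 = 2.41 m² = 2,410,000 mm², so w ≈ 1305.4 mm and w√2 ≈ 1846.1 mm → X0 = 1305 × 1846 mm.
X1: ⌊1846/2⌋ × 1305 = 923 × 1305 mm
X2: ⌊1305/2⌋ × 923 = 652 × 923 mm
X3: ⌊923/2⌋ × 652 = 461 × 652 mm
X4: ⌊652/2⌋ × 461 = 326 × 461 mm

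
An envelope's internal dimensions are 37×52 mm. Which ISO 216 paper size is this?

Aspect ratio 52/37 ≈ 1.405 — close to the ISO √2 ≈ 1.414.
In the A-series (A0 area = 1 m²): A9 = 37 × 52 mm.

A9 (37 × 52 mm)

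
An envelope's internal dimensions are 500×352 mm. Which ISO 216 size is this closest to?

Aspect ratio 500/352 ≈ 1.420 — close to the ISO √2 ≈ 1.414.
In the B-series (B0 = 1000 × 1414 mm): B3 = 353 × 500 mm.
Off by 1 mm total — nearest standard size.

B3 (353 × 500 mm)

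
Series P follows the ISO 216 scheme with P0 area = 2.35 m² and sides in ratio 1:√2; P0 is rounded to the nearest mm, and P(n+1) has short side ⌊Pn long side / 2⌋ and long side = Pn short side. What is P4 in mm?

Let P0's short side be w mm. w · w√2 = 2.35 m² = 2,350,000 mm², so w ≈ 1289.1 mm and w√2 ≈ 1823.0 mm → P0 = 1289 × 1823 mm.
P1: ⌊1823/2⌋ × 1289 = 911 × 1289 mm
P2: ⌊1289/2⌋ × 911 = 644 × 911 mm
P3: ⌊911/2⌋ × 644 = 455 × 644 mm
P4: ⌊644/2⌋ × 455 = 322 × 455 mm

322 × 455 mm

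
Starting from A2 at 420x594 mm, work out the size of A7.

74 × 105 mm

A3: ⌊594/2⌋ × 420 = 297 × 420 mm
A4: ⌊420/2⌋ × 297 = 210 × 297 mm
A5: ⌊297/2⌋ × 210 = 148 × 210 mm
A6: ⌊210/2⌋ × 148 = 105 × 148 mm
A7: ⌊148/2⌋ × 105 = 74 × 105 mm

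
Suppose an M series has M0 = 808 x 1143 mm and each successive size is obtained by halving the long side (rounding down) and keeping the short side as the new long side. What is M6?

101 × 142 mm

M1: ⌊1143/2⌋ × 808 = 571 × 808 mm
M2: ⌊808/2⌋ × 571 = 404 × 571 mm
M3: ⌊571/2⌋ × 404 = 285 × 404 mm
M4: ⌊404/2⌋ × 285 = 202 × 285 mm
M5: ⌊285/2⌋ × 202 = 142 × 202 mm
M6: ⌊202/2⌋ × 142 = 101 × 142 mm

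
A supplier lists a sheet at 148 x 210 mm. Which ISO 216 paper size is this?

Aspect ratio 210/148 ≈ 1.419 — close to the ISO √2 ≈ 1.414.
In the A-series (A0 area = 1 m²): A5 = 148 × 210 mm.

A5 (148 × 210 mm)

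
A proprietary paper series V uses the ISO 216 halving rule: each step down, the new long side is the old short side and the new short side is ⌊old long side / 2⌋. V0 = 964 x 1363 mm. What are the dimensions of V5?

V1 = 681 × 964 mm (from V0 by 1 halving).
V2: ⌊964/2⌋ × 681 = 482 × 681 mm
V3: ⌊681/2⌋ × 482 = 340 × 482 mm
V4: ⌊482/2⌋ × 340 = 241 × 340 mm
V5: ⌊340/2⌋ × 241 = 170 × 241 mm

170 × 241 mm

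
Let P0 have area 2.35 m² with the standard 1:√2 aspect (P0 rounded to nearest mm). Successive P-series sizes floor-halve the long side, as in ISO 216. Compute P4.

322 × 455 mm

Let P0's short side be w mm. w · w√2 = 2.35 m² = 2,350,000 mm², so w ≈ 1289.1 mm and w√2 ≈ 1823.0 mm → P0 = 1289 × 1823 mm.
P1: ⌊1823/2⌋ × 1289 = 911 × 1289 mm
P2: ⌊1289/2⌋ × 911 = 644 × 911 mm
P3: ⌊911/2⌋ × 644 = 455 × 644 mm
P4: ⌊644/2⌋ × 455 = 322 × 455 mm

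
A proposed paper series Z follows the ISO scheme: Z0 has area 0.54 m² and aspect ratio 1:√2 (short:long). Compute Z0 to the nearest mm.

618 × 874 mm

Let the short side be w mm. Then w · w√2 = 0.54 m² = 540,000 mm².
w² = 540,000/√2, so w ≈ 617.9 mm; long side = w√2 ≈ 873.9 mm.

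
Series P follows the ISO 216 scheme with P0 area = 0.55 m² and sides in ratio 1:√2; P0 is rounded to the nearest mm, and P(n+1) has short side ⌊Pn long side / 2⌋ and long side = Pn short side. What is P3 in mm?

Let P0's short side be w mm. w · w√2 = 0.55 m² = 550,000 mm², so w ≈ 623.6 mm and w√2 ≈ 881.9 mm → P0 = 624 × 882 mm.
P1: ⌊882/2⌋ × 624 = 441 × 624 mm
P2: ⌊624/2⌋ × 441 = 312 × 441 mm
P3: ⌊441/2⌋ × 312 = 220 × 312 mm

220 × 312 mm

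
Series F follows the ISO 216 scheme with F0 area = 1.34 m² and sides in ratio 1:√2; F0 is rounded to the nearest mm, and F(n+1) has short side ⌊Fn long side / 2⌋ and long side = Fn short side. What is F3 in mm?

Let F0's short side be w mm. w · w√2 = 1.34 m² = 1,340,000 mm², so w ≈ 973.4 mm and w√2 ≈ 1376.6 mm → F0 = 973 × 1377 mm.
F1: ⌊1377/2⌋ × 973 = 688 × 973 mm
F2: ⌊973/2⌋ × 688 = 486 × 688 mm
F3: ⌊688/2⌋ × 486 = 344 × 486 mm

344 × 486 mm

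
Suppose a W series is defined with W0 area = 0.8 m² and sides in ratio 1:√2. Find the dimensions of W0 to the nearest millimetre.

Let the short side be w mm. Then w · w√2 = 0.8 m² = 800,000 mm².
w² = 800,000/√2, so w ≈ 752.1 mm; long side = w√2 ≈ 1063.7 mm.

752 × 1064 mm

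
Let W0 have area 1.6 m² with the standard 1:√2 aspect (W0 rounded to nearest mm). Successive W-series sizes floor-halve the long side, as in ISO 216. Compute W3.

376 × 532 mm

Let W0's short side be w mm. w · w√2 = 1.6 m² = 1,600,000 mm², so w ≈ 1063.7 mm and w√2 ≈ 1504.2 mm → W0 = 1064 × 1504 mm.
W1: ⌊1504/2⌋ × 1064 = 752 × 1064 mm
W2: ⌊1064/2⌋ × 752 = 532 × 752 mm
W3: ⌊752/2⌋ × 532 = 376 × 532 mm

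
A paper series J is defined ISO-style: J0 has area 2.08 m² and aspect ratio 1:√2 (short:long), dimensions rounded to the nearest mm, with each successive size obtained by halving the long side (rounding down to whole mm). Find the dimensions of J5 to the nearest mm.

214 × 303 mm

Let J0's short side be w mm. w · w√2 = 2.08 m² = 2,080,000 mm², so w ≈ 1212.8 mm and w√2 ≈ 1715.1 mm → J0 = 1213 × 1715 mm.
J1: ⌊1715/2⌋ × 1213 = 857 × 1213 mm
J2: ⌊1213/2⌋ × 857 = 606 × 857 mm
J3: ⌊857/2⌋ × 606 = 428 × 606 mm
J4: ⌊606/2⌋ × 428 = 303 × 428 mm
J5: ⌊428/2⌋ × 303 = 214 × 303 mm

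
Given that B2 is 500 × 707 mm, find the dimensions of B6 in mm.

B3: ⌊707/2⌋ × 500 = 353 × 500 mm
B4: ⌊500/2⌋ × 353 = 250 × 353 mm
B5: ⌊353/2⌋ × 250 = 176 × 250 mm
B6: ⌊250/2⌋ × 176 = 125 × 176 mm

125 × 176 mm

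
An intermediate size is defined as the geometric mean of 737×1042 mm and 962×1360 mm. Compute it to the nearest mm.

Short side: √(737 · 962) = √708994 ≈ 842.0 → 842 mm
Long side: √(1042 · 1360) = √1417120 ≈ 1190.4 → 1190 mm

842 × 1190 mm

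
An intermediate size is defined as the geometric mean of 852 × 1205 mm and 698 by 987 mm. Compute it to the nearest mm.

Short side: √(852 · 698) = √594696 ≈ 771.2 → 771 mm
Long side: √(1205 · 987) = √1189335 ≈ 1090.6 → 1091 mm

771 × 1091 mm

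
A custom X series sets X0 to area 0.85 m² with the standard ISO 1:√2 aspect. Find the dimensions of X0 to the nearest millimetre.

Let the short side be w mm. Then w · w√2 = 0.85 m² = 850,000 mm².
w² = 850,000/√2, so w ≈ 775.3 mm; long side = w√2 ≈ 1096.4 mm.

775 × 1096 mm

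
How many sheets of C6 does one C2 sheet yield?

16

Each ISO step halves the sheet: 1 × C2 → 2 × C3 → 4 × C4 → 8 × C5 → …
From C2 to C6 is 4 halving steps: 2^4 = 16.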